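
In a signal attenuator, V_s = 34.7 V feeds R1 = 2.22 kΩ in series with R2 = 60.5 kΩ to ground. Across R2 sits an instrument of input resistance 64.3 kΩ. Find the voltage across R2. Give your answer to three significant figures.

The load sits in parallel with R2, giving an effective lower resistance R2' = R2·R_L/(R2+R_L) = 31.17 kΩ.
Now apply the divider: V_out = 34.7 × 0.9335 = 32.39 V.

V_out ≈ 32.4 V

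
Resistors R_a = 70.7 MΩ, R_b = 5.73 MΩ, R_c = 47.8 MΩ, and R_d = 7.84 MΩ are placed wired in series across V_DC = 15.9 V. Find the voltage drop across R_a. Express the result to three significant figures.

Total series resistance ΣR = 70.7 + 5.73 + 47.8 + 7.84 = 132.1 MΩ.
V = V_DC · R/ΣR = 15.9 × 0.5353 = 8.512 V.

V ≈ 8.51 V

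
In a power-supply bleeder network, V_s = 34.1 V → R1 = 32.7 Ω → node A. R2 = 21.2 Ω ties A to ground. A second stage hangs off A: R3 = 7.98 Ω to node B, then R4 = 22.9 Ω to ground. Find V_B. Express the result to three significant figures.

V_B ≈ 7.02 V

Node A sees R2 in parallel with the series input of stage 2, R3 + R4 = 30.88 Ω.
Effective lower resistance at A: R2 ‖ 30.88 = 12.57 Ω.
So V_A = 34.1 × 0.2777 = 9.469 V.
Then the unloaded second divider: V_B = V_A × R4/(R3+R4) = 9.469 × 0.7416 = 7.022 V.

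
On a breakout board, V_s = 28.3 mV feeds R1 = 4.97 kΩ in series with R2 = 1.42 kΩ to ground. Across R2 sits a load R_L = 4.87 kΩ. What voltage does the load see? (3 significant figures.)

The load sits in parallel with R2, giving an effective lower resistance R2' = R2·R_L/(R2+R_L) = 1.099 kΩ.
Then V_out = V_s · R2'/(R1 + R2') = 28.3 × 1.099/6.069 = 5.126 mV.
(Unloaded it would be 6.29 mV; the load pulls it down.)

V_out ≈ 5.13 mV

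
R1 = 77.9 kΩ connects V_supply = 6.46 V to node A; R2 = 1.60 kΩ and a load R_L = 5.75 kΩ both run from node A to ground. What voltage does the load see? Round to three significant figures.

First combine the lower leg with the load: R2 ‖ R_L = 1.252 kΩ.
Now apply the divider: V_out = 6.46 × 0.01581 = 0.1022 V.

V_out ≈ 0.102 V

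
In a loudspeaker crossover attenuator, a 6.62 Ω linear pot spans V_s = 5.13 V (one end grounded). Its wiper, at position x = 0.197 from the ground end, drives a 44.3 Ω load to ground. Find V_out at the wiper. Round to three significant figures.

V_out ≈ 0.987 V

Lower segment x·R_p = 1.304 Ω; upper segment (1−x)·R_p = 5.316 Ω.
(x·R_p) ‖ R_L = 1.267 Ω.
Loaded-divider output: V_out = 5.13 × 0.1925 = 0.9873 V.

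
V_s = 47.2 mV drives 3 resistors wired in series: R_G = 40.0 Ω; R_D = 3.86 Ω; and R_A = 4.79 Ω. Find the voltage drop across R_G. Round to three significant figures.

V ≈ 38.8 mV

ΣR = 40.0 + 3.86 + 4.79 = 48.65 Ω.
By the voltage-divider rule, V = 47.2 × 40.00/48.65 = 38.81 mV.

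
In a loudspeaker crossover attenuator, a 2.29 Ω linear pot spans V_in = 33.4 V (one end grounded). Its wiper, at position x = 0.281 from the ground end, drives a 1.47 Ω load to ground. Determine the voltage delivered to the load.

V_out ≈ 7.14 V

Lower segment x·R_p = 0.6435 Ω; upper segment (1−x)·R_p = 1.647 Ω.
Lower segment in parallel with the load: 0.6435 ‖ 1.47 = 0.4476 Ω.
Then V_out = V_in · 0.4476/(1.647 + 0.4476) = 7.139 V.
(Unloaded: V_out = x·V_in = 9.39 V.)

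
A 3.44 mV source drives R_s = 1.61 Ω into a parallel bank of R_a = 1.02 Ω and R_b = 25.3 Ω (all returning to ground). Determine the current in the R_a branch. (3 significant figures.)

I ≈ 1.28 mA

Equivalent of the parallel group: R_p = 0.9805 Ω.
V_A = 3.44 × 0.9805/2.590 = 1.302 mV.
I(R_a) = V_A / R_a = 1.302/1.02 = 1.276 mA.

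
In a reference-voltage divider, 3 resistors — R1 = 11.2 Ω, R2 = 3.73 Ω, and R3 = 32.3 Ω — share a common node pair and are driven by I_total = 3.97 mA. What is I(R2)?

ΣG = 1/11.2 + 1/3.73 + 1/32.3 = 0.3883.
Current divider: I(R2) = I_total · G_k/ΣG = 3.97 × (0.2681/0.3883) = 3.97 × 0.6904 = 2.741 mA.

I ≈ 2.74 mA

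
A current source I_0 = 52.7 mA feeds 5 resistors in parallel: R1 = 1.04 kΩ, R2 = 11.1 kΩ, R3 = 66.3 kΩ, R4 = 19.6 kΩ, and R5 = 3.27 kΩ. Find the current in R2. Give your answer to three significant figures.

Conductances: ΣG = 1/1.04 + 1/11.1 + 1/66.3 + 1/19.6 + 1/3.27 = 1.424 (1/kΩ).
Current divider: I(R2) = I_0 · G_k/ΣG = 52.7 × (0.09009/1.424) = 52.7 × 0.06329 = 3.335 mA.

I ≈ 3.34 mA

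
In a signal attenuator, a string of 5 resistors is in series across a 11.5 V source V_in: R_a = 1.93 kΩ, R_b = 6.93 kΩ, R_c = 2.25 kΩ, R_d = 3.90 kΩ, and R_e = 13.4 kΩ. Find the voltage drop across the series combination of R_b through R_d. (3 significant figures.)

V ≈ 5.29 V

Series total: ΣR = 1.93 + 6.93 + 2.25 + 3.90 + 13.4 = 28.41 kΩ.
R_{R_b..R_d} = 6.93 + 2.25 + 3.90 = 13.08 kΩ.
V = V_in · R/ΣR = 11.5 × 0.4604 = 5.295 V.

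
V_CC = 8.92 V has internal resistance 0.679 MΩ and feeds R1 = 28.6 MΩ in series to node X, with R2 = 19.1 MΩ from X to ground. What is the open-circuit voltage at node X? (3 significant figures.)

V_th ≈ 3.52 V

R1' = 0.679 + 28.6 = 29.28 MΩ (source resistance + R1).
With X open, the divider is unloaded: V_th = 8.92 × 19.1/48.38 = 3.522 V.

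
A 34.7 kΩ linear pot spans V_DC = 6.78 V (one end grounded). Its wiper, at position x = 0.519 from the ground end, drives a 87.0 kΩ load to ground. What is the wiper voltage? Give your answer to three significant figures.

Split the track: R_lower = x·R_p = 18.01 kΩ, R_upper = (1−x)·R_p = 16.69 kΩ.
(x·R_p) ‖ R_L = 14.92 kΩ.
Loaded-divider output: V_out = 6.78 × 0.4720 = 3.200 V.

V_out ≈ 3.20 V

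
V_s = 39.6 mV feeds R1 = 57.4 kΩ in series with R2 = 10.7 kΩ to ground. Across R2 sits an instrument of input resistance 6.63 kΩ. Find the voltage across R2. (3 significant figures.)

V_out ≈ 2.64 mV

First combine the lower leg with the load: R2 ‖ R_L = 4.094 kΩ.
Then V_out = V_s · R2'/(R1 + R2') = 39.6 × 4.094/61.49 = 2.636 mV.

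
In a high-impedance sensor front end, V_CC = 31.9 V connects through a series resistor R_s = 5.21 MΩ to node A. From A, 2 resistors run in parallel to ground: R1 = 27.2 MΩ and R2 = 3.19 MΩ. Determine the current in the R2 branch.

Equivalent of the parallel group: R_p = 2.855 MΩ.
V_A = 31.9 × 2.855/8.065 = 11.29 V.
Branch current I = V_A/R2 = 11.29/3.19 = 3.540 µA.

I ≈ 3.54 µA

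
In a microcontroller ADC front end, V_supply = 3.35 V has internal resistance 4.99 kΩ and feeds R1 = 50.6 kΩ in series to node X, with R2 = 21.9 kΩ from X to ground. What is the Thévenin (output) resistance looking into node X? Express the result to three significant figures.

R_th ≈ 15.7 kΩ

R1' = 4.99 + 50.6 = 55.59 kΩ (source resistance + R1).
Zeroing V_supply shorts the top of R1' to ground, so R_th = R1' ‖ R2 = 15.71 kΩ.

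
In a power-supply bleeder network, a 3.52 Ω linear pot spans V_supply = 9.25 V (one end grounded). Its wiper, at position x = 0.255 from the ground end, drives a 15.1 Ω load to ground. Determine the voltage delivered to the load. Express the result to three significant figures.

The pot divides into 2.622 Ω above the wiper and 0.8976 Ω below.
Lower segment in parallel with the load: 0.8976 ‖ 15.1 = 0.8472 Ω.
V_out = 9.25 × 0.8472/(2.622 + 0.8472) = 2.259 V.

V_out ≈ 2.26 V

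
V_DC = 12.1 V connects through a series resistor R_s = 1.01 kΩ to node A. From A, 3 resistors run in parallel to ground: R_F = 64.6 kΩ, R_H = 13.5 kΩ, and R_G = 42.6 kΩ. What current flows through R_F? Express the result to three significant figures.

Combine the parallel branches: R_p = (1/64.6 + 1/13.5 + 1/42.6)⁻¹ = 8.847 kΩ.
V_A = 12.1 × 8.847/9.857 = 10.86 V.
I(R_F) = V_A / R_F = 10.86/64.6 = 0.1681 mA.
(Equivalently: I_total = 1.228 mA, then current-divider fraction G_k/ΣG = 0.1370.)

I ≈ 0.168 mA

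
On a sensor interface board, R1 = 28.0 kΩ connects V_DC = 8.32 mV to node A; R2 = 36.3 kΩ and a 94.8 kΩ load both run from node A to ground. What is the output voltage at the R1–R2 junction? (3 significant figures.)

R2 ‖ R_L = (36.3 × 94.8)/(36.3 + 94.8) = 26.25 kΩ.
Then V_out = V_DC · R2'/(R1 + R2') = 8.32 × 26.25/54.25 = 4.026 mV.
(Unloaded it would be 4.70 mV; the load pulls it down.)

V_out ≈ 4.03 mV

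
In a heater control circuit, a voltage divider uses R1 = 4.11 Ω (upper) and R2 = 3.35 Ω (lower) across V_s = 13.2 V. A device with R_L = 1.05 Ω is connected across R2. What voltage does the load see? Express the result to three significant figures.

V_out ≈ 2.15 V

The load sits in parallel with R2, giving an effective lower resistance R2' = R2·R_L/(R2+R_L) = 0.7994 Ω.
Now apply the divider: V_out = 13.2 × 0.1628 = 2.149 V.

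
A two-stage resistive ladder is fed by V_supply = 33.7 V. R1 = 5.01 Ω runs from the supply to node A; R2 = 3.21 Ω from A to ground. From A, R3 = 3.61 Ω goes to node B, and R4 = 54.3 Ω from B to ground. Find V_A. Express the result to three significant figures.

V_A ≈ 12.7 V

Node A sees R2 in parallel with the series input of stage 2, R3 + R4 = 57.91 Ω.
Effective lower resistance at A: R2 ‖ 57.91 = 3.041 Ω.
First divider: V_A = V_supply · 3.041/(5.01 + 3.041) = 12.73 V.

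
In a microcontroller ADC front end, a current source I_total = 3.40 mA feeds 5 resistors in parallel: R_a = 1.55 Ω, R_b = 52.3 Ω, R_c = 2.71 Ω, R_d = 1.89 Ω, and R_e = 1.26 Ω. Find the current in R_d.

Conductances: ΣG = 1/1.55 + 1/52.3 + 1/2.71 + 1/1.89 + 1/1.26 = 2.356 (1/Ω).
By the current-divider rule, I = I_total · G_k/ΣG = 3.40 × 0.2246 = 0.7635 mA.

I ≈ 0.764 mA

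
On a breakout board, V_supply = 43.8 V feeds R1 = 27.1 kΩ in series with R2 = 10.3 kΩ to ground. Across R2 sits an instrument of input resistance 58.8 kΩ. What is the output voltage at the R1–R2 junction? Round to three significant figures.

First combine the lower leg with the load: R2 ‖ R_L = 8.765 kΩ.
Now apply the divider: V_out = 43.8 × 0.2444 = 10.70 V.
(Unloaded it would be 12.1 V; the load pulls it down.)

V_out ≈ 10.7 V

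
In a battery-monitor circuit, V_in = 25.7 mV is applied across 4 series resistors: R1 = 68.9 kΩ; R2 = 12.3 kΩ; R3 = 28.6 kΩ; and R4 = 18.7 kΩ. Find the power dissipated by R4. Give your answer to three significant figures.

P ≈ 0.748 nW

The common current is I = 25.7/128.5 = 0.2000 µA.
P = I²R = 0.04000 × 18.7 = 0.7480 nW.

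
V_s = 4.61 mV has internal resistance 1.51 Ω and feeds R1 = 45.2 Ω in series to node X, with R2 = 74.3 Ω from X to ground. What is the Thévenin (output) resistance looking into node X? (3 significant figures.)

R1' = 1.51 + 45.2 = 46.71 Ω (source resistance + R1).
Zeroing V_s shorts the top of R1' to ground, so R_th = R1' ‖ R2 = 28.68 Ω.

R_th ≈ 28.7 Ω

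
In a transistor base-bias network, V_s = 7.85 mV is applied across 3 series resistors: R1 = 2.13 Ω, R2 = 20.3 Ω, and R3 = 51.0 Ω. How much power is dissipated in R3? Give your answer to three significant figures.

P ≈ 0.583 µW

The common current is I = 7.85/73.43 = 0.1069 mA.
V(R3) = I·R = 5.452 mV; P = V·I = 5.452 × 0.1069 = 0.5829 µW.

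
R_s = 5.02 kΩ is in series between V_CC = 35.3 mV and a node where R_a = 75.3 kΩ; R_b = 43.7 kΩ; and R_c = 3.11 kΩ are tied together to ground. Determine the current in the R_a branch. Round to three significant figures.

I ≈ 0.168 µA

Parallel bank: R_p = 1/(1/75.3 + 1/43.7 + 1/3.11) = 2.796 kΩ.
V_A by voltage divider: V_A = 35.3 × 2.796/(5.02 + 2.796) = 12.63 mV.
I(R_a) = V_A / R_a = 12.63/75.3 = 0.1677 µA.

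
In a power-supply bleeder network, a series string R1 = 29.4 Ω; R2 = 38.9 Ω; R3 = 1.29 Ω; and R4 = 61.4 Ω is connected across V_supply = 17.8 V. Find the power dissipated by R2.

The common current is I = 17.8/131.0 = 0.1359 A.
V(R2) = I·R = 5.286 V; P = V·I = 5.286 × 0.1359 = 0.7183 W.

P ≈ 0.718 W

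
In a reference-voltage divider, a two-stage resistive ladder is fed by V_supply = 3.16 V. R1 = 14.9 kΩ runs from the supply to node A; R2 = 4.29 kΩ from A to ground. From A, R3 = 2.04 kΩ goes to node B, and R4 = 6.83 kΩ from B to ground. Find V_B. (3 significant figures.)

Node A sees R2 in parallel with the series input of stage 2, R3 + R4 = 8.870 kΩ.
Effective lower resistance at A: R2 ‖ 8.870 = 2.892 kΩ.
So V_A = 3.16 × 0.1625 = 0.5136 V.
Then the unloaded second divider: V_B = V_A × R4/(R3+R4) = 0.5136 × 0.7700 = 0.3955 V.

V_B ≈ 0.395 V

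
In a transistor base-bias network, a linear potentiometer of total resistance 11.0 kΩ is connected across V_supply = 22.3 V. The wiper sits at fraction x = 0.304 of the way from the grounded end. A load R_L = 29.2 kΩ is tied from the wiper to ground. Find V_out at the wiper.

Lower segment x·R_p = 3.344 kΩ; upper segment (1−x)·R_p = 7.656 kΩ.
(x·R_p) ‖ R_L = 3.000 kΩ.
Loaded-divider output: V_out = 22.3 × 0.2816 = 6.279 V.
(Unloaded: V_out = x·V_supply = 6.78 V.)

V_out ≈ 6.28 V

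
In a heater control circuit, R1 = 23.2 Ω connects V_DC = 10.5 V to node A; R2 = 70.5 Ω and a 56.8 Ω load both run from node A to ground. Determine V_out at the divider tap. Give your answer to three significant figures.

V_out ≈ 6.04 V

The load sits in parallel with R2, giving an effective lower resistance R2' = R2·R_L/(R2+R_L) = 31.46 Ω.
Then V_out = V_DC · R2'/(R1 + R2') = 10.5 × 31.46/54.66 = 6.043 V.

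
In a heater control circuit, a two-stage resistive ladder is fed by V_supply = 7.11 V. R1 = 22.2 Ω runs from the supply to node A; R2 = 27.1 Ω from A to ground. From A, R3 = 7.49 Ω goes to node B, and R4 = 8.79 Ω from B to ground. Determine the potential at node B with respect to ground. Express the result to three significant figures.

V_B ≈ 1.21 V

The second stage (R3 + R4 = 16.28 Ω) loads node A in parallel with R2.
Effective lower resistance at A: R2 ‖ 16.28 = 10.17 Ω.
So V_A = 7.11 × 0.3142 = 2.234 V.
V_B = V_A × 0.5399 = 1.206 V.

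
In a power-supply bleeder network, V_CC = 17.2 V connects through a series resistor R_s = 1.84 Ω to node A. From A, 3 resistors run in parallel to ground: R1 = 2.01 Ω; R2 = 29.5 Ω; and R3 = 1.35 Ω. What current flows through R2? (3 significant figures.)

Combine the parallel branches: R_p = (1/2.01 + 1/29.5 + 1/1.35)⁻¹ = 0.7861 Ω.
Node voltage V_A = V_CC · R_p/(R_s + R_p) = 17.2 × 0.2993 = 5.149 V.
Branch current I = V_A/R2 = 5.149/29.5 = 0.1745 A.

I ≈ 0.175 A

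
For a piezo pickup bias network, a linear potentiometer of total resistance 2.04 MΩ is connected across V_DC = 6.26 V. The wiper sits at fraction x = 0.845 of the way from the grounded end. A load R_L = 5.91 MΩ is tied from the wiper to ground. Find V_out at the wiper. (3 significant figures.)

V_out ≈ 5.06 V

Split the track: R_lower = x·R_p = 1.724 MΩ, R_upper = (1−x)·R_p = 0.3162 MΩ.
(x·R_p) ‖ R_L = 1.335 MΩ.
V_out = 6.26 × 1.335/(0.3162 + 1.335) = 5.061 V.
(Unloaded: V_out = x·V_DC = 5.29 V.)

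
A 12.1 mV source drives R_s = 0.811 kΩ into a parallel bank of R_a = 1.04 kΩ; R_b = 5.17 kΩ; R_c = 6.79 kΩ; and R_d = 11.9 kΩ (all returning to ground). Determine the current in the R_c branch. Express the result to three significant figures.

Equivalent of the parallel group: R_p = 0.7214 kΩ.
V_A = 12.1 × 0.7214/1.532 = 5.696 mV.
Branch current I = V_A/R_c = 5.696/6.79 = 0.8389 µA.

I ≈ 0.839 µA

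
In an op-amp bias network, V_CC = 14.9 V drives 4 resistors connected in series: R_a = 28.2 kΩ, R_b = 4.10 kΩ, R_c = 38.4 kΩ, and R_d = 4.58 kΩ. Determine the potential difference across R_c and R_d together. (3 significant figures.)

Series total: ΣR = 28.2 + 4.10 + 38.4 + 4.58 = 75.28 kΩ.
R_{R_c..R_d} = 38.4 + 4.58 = 42.98 kΩ.
V = V_CC · R/ΣR = 14.9 × 0.5709 = 8.507 V.

V ≈ 8.51 V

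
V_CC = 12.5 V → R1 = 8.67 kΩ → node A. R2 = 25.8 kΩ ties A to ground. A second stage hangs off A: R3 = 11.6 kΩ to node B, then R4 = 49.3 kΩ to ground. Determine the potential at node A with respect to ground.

V_A ≈ 8.46 V

Looking into the second stage from A: R3 + R4 = 60.90 kΩ appears in parallel with R2.
R2 ‖ (R3+R4) = 18.12 kΩ.
First divider: V_A = V_CC · 18.12/(8.67 + 18.12) = 8.455 V.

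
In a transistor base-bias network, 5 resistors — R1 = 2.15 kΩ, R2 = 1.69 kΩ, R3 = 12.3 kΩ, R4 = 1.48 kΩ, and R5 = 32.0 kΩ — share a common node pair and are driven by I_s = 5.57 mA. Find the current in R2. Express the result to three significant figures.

Total conductance ΣG = 1/2.15 + 1/1.69 + 1/12.3 + 1/1.48 + 1/32.0 = 1.845 (units of 1/kΩ).
R2 takes the fraction G_k/ΣG = 0.5917/1.845 = 0.3207, so I = 5.57 × 0.3207 = 1.786 mA.

I ≈ 1.79 mA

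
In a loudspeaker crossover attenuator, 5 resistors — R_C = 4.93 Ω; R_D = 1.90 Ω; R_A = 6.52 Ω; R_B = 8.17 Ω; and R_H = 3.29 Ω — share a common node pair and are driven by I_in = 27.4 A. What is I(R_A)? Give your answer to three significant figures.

Conductances: ΣG = 1/4.93 + 1/1.90 + 1/6.52 + 1/8.17 + 1/3.29 = 1.309 (1/Ω).
Current divider: I(R_A) = I_in · G_k/ΣG = 27.4 × (0.1534/1.309) = 27.4 × 0.1172 = 3.211 A.

I ≈ 3.21 A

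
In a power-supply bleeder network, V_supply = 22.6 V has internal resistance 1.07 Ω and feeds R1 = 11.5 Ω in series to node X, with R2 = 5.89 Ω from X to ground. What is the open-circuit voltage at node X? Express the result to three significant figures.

R1' = 1.07 + 11.5 = 12.57 Ω (source resistance + R1).
With X open, the divider is unloaded: V_th = 22.6 × 5.89/18.46 = 7.211 V.

V_th ≈ 7.21 V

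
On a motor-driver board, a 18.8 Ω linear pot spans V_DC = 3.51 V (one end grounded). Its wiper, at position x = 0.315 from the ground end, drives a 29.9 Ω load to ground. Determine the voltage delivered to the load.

Split the track: R_lower = x·R_p = 5.922 Ω, R_upper = (1−x)·R_p = 12.88 Ω.
(x·R_p) ‖ R_L = 4.943 Ω.
Then V_out = V_DC · 4.943/(12.88 + 4.943) = 0.9736 V.
(Unloaded: V_out = x·V_DC = 1.11 V.)

V_out ≈ 0.974 V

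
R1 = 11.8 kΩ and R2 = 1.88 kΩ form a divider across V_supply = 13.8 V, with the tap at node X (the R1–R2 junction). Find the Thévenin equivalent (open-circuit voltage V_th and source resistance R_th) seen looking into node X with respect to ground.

Open-circuit (no load on X): V_th = V_supply · R2/(R1 + R2) = 13.8 × 1.88/(11.80 + 1.88) = 1.896 V.
Looking into X with the source shorted: R_th = R1·R2/(R1+R2) = 11.80 × 1.88/13.68 = 1.622 kΩ.

V_th ≈ 1.90 V, R_th ≈ 1.62 kΩ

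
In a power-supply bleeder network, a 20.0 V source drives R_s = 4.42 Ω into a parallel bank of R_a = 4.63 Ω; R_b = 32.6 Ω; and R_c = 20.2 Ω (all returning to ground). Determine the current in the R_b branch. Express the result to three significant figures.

Equivalent of the parallel group: R_p = 3.377 Ω.
Node voltage V_A = V_supply · R_p/(R_s + R_p) = 20.0 × 0.4331 = 8.662 V.
I(R_b) = V_A / R_b = 8.662/32.6 = 0.2657 A.

I ≈ 0.266 A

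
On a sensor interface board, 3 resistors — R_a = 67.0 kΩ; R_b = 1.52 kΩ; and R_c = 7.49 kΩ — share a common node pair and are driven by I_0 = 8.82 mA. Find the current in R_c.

ΣG = 1/67.0 + 1/1.52 + 1/7.49 = 0.8063.
Current divider: I(R_c) = I_0 · G_k/ΣG = 8.82 × (0.1335/0.8063) = 8.82 × 0.1656 = 1.460 mA.

I ≈ 1.46 mA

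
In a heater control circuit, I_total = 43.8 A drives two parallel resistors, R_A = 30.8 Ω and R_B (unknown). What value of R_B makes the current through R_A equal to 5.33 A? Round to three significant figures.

Two-branch current divider: I_A = I_total · R_B/(R_A + R_B).
With f = 0.1217, R_B = R_A · f/(1−f) = 30.8 × 0.1385 = 4.267 Ω.

R_B ≈ 4.27 Ω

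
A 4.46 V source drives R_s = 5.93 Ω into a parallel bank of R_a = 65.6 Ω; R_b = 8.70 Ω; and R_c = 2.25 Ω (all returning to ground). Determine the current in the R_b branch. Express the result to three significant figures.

I ≈ 0.116 A

Equivalent of the parallel group: R_p = 1.740 Ω.
Node voltage V_A = V_in · R_p/(R_s + R_p) = 4.46 × 0.2269 = 1.012 V.
Branch current I = V_A/R_b = 1.012/8.70 = 0.1163 A.
(Check via current divider: I_total = 0.5815 A; share G_k/ΣG = 0.2000 → same result.)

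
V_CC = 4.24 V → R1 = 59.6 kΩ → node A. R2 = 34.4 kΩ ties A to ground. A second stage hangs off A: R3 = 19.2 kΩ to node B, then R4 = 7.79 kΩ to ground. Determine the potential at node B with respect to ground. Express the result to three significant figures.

Node A sees R2 in parallel with the series input of stage 2, R3 + R4 = 26.99 kΩ.
R2 ‖ (R3+R4) = 15.12 kΩ.
So V_A = 4.24 × 0.2024 = 0.8582 V.
Then the unloaded second divider: V_B = V_A × R4/(R3+R4) = 0.8582 × 0.2886 = 0.2477 V.

V_B ≈ 0.248 V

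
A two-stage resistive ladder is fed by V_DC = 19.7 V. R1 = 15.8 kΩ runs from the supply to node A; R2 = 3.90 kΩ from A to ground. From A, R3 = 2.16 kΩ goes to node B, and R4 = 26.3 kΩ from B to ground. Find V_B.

V_B ≈ 3.25 V

The second stage (R3 + R4 = 28.46 kΩ) loads node A in parallel with R2.
R2 ‖ (R3+R4) = 3.430 kΩ.
So V_A = 19.7 × 0.1784 = 3.514 V.
Stage 2 is unloaded, so V_B = V_A · R4/(R3+R4) = 3.514 × 26.3/28.46 = 3.247 V.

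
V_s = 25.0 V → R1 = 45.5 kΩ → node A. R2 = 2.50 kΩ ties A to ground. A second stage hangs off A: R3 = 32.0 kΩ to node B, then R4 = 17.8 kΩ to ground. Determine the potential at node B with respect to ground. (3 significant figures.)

V_B ≈ 0.444 V

Node A sees R2 in parallel with the series input of stage 2, R3 + R4 = 49.80 kΩ.
R2 ‖ (R3+R4) = 2.380 kΩ.
V_A = 25.0 × 2.380/(45.5 + 2.380) = 1.243 V.
Stage 2 is unloaded, so V_B = V_A · R4/(R3+R4) = 1.243 × 17.8/49.80 = 0.4443 V.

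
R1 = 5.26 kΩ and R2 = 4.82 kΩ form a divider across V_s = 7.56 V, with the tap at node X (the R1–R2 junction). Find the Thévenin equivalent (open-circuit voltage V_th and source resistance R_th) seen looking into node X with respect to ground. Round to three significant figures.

Open-circuit (no load on X): V_th = V_s · R2/(R1 + R2) = 7.56 × 4.82/(5.260 + 4.82) = 3.615 V.
Zeroing V_s shorts the top of R1 to ground, so R_th = R1 ‖ R2 = 2.515 kΩ.

V_th ≈ 3.61 V, R_th ≈ 2.52 kΩ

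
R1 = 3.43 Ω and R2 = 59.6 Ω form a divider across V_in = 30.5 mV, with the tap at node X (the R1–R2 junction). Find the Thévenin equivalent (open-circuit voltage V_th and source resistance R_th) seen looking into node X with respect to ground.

V_th ≈ 28.8 mV, R_th ≈ 3.24 Ω

V_th is the unloaded tap voltage: V_in · R2/(R1+R2) = 30.5 × 0.9456 = 28.84 mV.
Zeroing V_in shorts the top of R1 to ground, so R_th = R1 ‖ R2 = 3.243 Ω.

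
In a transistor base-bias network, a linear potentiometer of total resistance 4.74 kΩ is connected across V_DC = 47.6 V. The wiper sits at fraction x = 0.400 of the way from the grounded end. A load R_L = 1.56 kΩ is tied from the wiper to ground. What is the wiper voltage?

Lower segment x·R_p = 1.896 kΩ; upper segment (1−x)·R_p = 2.844 kΩ.
R_L loads the lower segment: effective lower R = 0.8558 kΩ.
V_out = 47.6 × 0.8558/(2.844 + 0.8558) = 11.01 V.

V_out ≈ 11.0 V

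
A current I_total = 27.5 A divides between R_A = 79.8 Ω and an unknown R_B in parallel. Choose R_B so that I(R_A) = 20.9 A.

Two-branch current divider: I_A = I_total · R_B/(R_A + R_B).
With f = 0.7600, R_B = R_A · f/(1−f) = 79.8 × 3.167 = 252.7 Ω.

R_B ≈ 253 Ω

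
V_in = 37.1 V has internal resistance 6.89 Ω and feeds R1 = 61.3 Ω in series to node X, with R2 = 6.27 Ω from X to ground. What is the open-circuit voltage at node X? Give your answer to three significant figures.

R1' = 6.89 + 61.3 = 68.19 Ω (source resistance + R1).
V_th is the unloaded tap voltage: V_in · R2/(R1'+R2) = 37.1 × 0.08421 = 3.124 V.

V_th ≈ 3.12 V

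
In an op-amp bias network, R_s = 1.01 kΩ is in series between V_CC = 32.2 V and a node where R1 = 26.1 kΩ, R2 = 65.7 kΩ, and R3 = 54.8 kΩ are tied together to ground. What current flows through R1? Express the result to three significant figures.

Combine the parallel branches: R_p = (1/26.1 + 1/65.7 + 1/54.8)⁻¹ = 13.93 kΩ.
V_A by voltage divider: V_A = 32.2 × 13.93/(1.01 + 13.93) = 30.02 V.
Branch current I = V_A/R1 = 30.02/26.1 = 1.150 mA.

I ≈ 1.15 mA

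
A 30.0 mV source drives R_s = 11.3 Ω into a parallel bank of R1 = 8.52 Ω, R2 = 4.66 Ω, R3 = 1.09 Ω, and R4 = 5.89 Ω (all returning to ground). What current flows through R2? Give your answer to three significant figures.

I ≈ 0.378 mA

Parallel bank: R_p = 1/(1/8.52 + 1/4.66 + 1/1.09 + 1/5.89) = 0.7046 Ω.
V_A = 30.0 × 0.7046/12.00 = 1.761 mV.
I(R2) = V_A / R2 = 1.761/4.66 = 0.3779 mA.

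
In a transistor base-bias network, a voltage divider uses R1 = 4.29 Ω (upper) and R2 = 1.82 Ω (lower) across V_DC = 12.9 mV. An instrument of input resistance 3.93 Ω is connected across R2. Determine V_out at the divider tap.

V_out ≈ 2.90 mV

The load sits in parallel with R2, giving an effective lower resistance R2' = R2·R_L/(R2+R_L) = 1.244 Ω.
Voltage divider with the loaded lower leg: V_out = 12.9 × 1.244/(4.29 + 1.244) = 12.9 × 0.2248 = 2.900 mV.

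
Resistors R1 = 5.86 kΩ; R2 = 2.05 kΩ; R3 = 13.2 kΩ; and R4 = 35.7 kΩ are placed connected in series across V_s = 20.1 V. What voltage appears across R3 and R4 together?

V ≈ 17.3 V

Total series resistance ΣR = 5.86 + 2.05 + 13.2 + 35.7 = 56.81 kΩ.
R_{R3..R4} = 13.2 + 35.7 = 48.90 kΩ.
V = V_s · R/ΣR = 20.1 × 0.8608 = 17.30 V.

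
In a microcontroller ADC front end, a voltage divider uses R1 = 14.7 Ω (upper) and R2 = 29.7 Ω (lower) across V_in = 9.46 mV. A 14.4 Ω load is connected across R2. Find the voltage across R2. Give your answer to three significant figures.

V_out ≈ 3.76 mV

First combine the lower leg with the load: R2 ‖ R_L = 9.698 Ω.
Now apply the divider: V_out = 9.46 × 0.3975 = 3.760 mV.
(Unloaded it would be 6.33 mV; the load pulls it down.)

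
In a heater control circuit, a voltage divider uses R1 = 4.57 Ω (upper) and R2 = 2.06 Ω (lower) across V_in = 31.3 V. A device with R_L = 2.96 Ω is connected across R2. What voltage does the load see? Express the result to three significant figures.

First combine the lower leg with the load: R2 ‖ R_L = 1.215 Ω.
Now apply the divider: V_out = 31.3 × 0.2100 = 6.572 V.

V_out ≈ 6.57 V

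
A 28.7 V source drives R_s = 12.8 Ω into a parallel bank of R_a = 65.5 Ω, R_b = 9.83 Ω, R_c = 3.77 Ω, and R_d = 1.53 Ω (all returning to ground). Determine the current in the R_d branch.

I ≈ 1.32 A

Equivalent of the parallel group: R_p = 0.9654 Ω.
V_A by voltage divider: V_A = 28.7 × 0.9654/(12.8 + 0.9654) = 2.013 V.
I(R_d) = V_A / R_d = 2.013/1.53 = 1.316 A.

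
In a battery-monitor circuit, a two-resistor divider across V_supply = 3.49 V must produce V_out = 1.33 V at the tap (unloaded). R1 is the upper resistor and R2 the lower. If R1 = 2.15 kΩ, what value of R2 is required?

R2 ≈ 1.32 kΩ

V_out/V_supply = R2/(R1+R2) = 0.3811.
R2 = R1 · 0.3811/(1 − 0.3811) = 1.324 kΩ.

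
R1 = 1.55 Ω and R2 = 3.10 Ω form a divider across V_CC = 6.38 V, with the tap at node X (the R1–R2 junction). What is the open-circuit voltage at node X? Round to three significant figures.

V_th is the unloaded tap voltage: V_CC · R2/(R1+R2) = 6.38 × 0.6667 = 4.253 V.

V_th ≈ 4.25 V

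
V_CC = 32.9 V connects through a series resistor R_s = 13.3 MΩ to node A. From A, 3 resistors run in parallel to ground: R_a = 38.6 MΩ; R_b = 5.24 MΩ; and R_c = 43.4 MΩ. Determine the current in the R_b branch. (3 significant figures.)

I ≈ 1.50 µA

Parallel bank: R_p = 1/(1/38.6 + 1/5.24 + 1/43.4) = 4.170 MΩ.
V_A = 32.9 × 4.170/17.47 = 7.854 V.
Branch current I = V_A/R_b = 7.854/5.24 = 1.499 µA.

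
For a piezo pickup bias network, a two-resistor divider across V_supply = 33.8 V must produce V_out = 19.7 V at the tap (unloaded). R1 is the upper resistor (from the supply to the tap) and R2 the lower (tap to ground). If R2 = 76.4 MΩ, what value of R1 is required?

Required fraction k = V_out/V_supply = 0.5828.
Rearranging, R1 = R2·(1−k)/k = 76.4 × 0.7157 = 54.68 MΩ.

R1 ≈ 54.7 MΩ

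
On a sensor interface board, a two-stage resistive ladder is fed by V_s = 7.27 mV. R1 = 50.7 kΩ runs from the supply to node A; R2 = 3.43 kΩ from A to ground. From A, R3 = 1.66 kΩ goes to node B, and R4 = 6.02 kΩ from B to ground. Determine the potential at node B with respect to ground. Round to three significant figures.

V_B ≈ 0.255 mV

Node A sees R2 in parallel with the series input of stage 2, R3 + R4 = 7.680 kΩ.
R2 ‖ (R3+R4) = 2.371 kΩ.
V_A = 7.27 × 2.371/(50.7 + 2.371) = 0.3248 mV.
Stage 2 is unloaded, so V_B = V_A · R4/(R3+R4) = 0.3248 × 6.02/7.680 = 0.2546 mV.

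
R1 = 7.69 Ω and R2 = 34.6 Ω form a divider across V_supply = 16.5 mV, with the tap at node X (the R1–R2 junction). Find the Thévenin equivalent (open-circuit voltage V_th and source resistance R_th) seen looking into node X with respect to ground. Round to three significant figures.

V_th ≈ 13.5 mV, R_th ≈ 6.29 Ω

V_th is the unloaded tap voltage: V_supply · R2/(R1+R2) = 16.5 × 0.8182 = 13.50 mV.
Looking into X with the source shorted: R_th = R1·R2/(R1+R2) = 7.690 × 34.6/42.29 = 6.292 Ω.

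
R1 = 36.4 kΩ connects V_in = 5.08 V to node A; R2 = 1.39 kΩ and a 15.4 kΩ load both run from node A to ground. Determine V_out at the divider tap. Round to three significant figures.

R2 ‖ R_L = (1.39 × 15.4)/(1.39 + 15.4) = 1.275 kΩ.
Voltage divider with the loaded lower leg: V_out = 5.08 × 1.275/(36.4 + 1.275) = 5.08 × 0.03384 = 0.1719 V.

V_out ≈ 0.172 V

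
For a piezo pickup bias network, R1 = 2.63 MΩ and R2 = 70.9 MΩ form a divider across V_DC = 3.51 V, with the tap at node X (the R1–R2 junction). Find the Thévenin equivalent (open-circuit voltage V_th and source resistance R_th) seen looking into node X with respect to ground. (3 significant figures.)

V_th ≈ 3.38 V, R_th ≈ 2.54 MΩ

Open-circuit (no load on X): V_th = V_DC · R2/(R1 + R2) = 3.51 × 70.9/(2.630 + 70.9) = 3.384 V.
With V_DC suppressed (replaced by a short), R_th = R1 ‖ R2 = (2.630 × 70.9)/(2.630 + 70.9) = 2.536 MΩ.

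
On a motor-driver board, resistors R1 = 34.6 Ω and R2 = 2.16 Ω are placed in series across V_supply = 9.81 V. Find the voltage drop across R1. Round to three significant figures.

V ≈ 9.23 V

Series total: ΣR = 34.6 + 2.16 = 36.76 Ω.
Voltage divider: V = V_supply · (34.60 / 36.76) = 9.81 × 0.9412 = 9.234 V.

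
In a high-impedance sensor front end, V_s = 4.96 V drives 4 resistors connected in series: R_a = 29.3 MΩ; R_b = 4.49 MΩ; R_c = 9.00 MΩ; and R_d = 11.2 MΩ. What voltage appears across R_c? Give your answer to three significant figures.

V ≈ 0.827 V

Total series resistance ΣR = 29.3 + 4.49 + 9.00 + 11.2 = 53.99 MΩ.
By the voltage-divider rule, V = 4.96 × 9.000/53.99 = 0.8268 V.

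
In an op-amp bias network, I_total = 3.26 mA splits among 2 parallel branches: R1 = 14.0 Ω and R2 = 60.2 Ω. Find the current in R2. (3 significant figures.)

With just two branches, the current splits inversely with resistance.
I(R2) = 3.26 × 14.0/(14.0 + 60.2) = 3.26 × 0.1887 = 0.6151 mA.

I ≈ 0.615 mA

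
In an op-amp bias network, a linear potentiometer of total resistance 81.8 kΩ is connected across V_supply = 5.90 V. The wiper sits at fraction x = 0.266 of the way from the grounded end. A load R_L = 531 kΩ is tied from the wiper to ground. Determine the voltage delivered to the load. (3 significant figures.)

V_out ≈ 1.52 V

Split the track: R_lower = x·R_p = 21.76 kΩ, R_upper = (1−x)·R_p = 60.04 kΩ.
R_L loads the lower segment: effective lower R = 20.90 kΩ.
Loaded-divider output: V_out = 5.90 × 0.2582 = 1.524 V.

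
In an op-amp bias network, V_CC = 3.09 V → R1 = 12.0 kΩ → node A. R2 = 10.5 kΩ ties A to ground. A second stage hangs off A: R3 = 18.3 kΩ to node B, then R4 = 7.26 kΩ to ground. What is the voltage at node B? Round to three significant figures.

Node A sees R2 in parallel with the series input of stage 2, R3 + R4 = 25.56 kΩ.
R2 ‖ (R3+R4) = 7.443 kΩ.
So V_A = 3.09 × 0.3828 = 1.183 V.
Stage 2 is unloaded, so V_B = V_A · R4/(R3+R4) = 1.183 × 7.26/25.56 = 0.3360 V.

V_B ≈ 0.336 V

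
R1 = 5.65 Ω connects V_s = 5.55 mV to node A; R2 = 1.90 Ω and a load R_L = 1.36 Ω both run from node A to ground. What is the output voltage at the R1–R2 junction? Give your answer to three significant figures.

The load sits in parallel with R2, giving an effective lower resistance R2' = R2·R_L/(R2+R_L) = 0.7926 Ω.
Now apply the divider: V_out = 5.55 × 0.1230 = 0.6828 mV.

V_out ≈ 0.683 mV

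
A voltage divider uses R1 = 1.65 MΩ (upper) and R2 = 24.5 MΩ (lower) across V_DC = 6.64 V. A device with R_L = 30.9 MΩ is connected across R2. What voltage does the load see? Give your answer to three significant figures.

The load sits in parallel with R2, giving an effective lower resistance R2' = R2·R_L/(R2+R_L) = 13.67 MΩ.
Now apply the divider: V_out = 6.64 × 0.8923 = 5.925 V.
(Unloaded it would be 6.22 V; the load pulls it down.)

V_out ≈ 5.92 V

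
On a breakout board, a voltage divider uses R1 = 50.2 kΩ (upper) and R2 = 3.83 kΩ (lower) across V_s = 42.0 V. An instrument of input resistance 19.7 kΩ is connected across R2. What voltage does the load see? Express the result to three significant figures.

V_out ≈ 2.52 V

First combine the lower leg with the load: R2 ‖ R_L = 3.207 kΩ.
Now apply the divider: V_out = 42.0 × 0.06004 = 2.522 V.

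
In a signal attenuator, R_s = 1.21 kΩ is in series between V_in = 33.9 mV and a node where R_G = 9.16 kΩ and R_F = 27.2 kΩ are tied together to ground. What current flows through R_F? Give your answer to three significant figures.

I ≈ 1.06 µA

Equivalent of the parallel group: R_p = 6.852 kΩ.
V_A by voltage divider: V_A = 33.9 × 6.852/(1.21 + 6.852) = 28.81 mV.
I(R_F) = V_A / R_F = 28.81/27.2 = 1.059 µA.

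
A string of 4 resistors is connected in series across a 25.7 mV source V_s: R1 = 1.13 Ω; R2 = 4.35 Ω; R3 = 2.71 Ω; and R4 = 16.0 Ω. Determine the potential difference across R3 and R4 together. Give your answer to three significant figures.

V ≈ 19.9 mV

ΣR = 1.13 + 4.35 + 2.71 + 16.0 = 24.19 Ω.
R_{R3..R4} = 2.71 + 16.0 = 18.71 Ω.
Voltage divider: V = V_s · (18.71 / 24.19) = 25.7 × 0.7735 = 19.88 mV.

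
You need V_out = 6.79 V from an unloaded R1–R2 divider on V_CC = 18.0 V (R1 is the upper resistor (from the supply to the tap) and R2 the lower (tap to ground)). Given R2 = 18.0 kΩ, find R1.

V_out/V_CC = R2/(R1+R2) = 0.3772.
So R1 = R2 · (V_CC/V_out − 1) = 18.0 × (18.0/6.79 − 1) = 18.0 × 1.651 = 29.72 kΩ.

R1 ≈ 29.7 kΩ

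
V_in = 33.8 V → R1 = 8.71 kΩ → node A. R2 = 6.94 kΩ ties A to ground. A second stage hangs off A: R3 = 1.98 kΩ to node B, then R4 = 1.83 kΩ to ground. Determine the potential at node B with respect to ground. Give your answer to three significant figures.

V_B ≈ 3.58 V

Looking into the second stage from A: R3 + R4 = 3.810 kΩ appears in parallel with R2.
R2 ‖ (R3+R4) = 2.460 kΩ.
First divider: V_A = V_in · 2.460/(8.71 + 2.460) = 7.443 V.
V_B = V_A × 0.4803 = 3.575 V.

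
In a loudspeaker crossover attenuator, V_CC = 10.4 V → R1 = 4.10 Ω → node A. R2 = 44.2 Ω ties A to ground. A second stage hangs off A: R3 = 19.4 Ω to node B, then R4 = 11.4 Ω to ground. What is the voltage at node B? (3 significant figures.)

V_B ≈ 3.14 V

The second stage (R3 + R4 = 30.80 Ω) loads node A in parallel with R2.
Effective lower resistance at A: R2 ‖ 30.80 = 18.15 Ω.
So V_A = 10.4 × 0.8157 = 8.484 V.
Then the unloaded second divider: V_B = V_A × R4/(R3+R4) = 8.484 × 0.3701 = 3.140 V.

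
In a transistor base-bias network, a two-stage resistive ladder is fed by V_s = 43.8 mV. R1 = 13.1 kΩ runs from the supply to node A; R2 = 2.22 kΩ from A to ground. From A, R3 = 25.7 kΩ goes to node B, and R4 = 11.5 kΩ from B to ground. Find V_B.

V_B ≈ 1.87 mV

Node A sees R2 in parallel with the series input of stage 2, R3 + R4 = 37.20 kΩ.
R2 ‖ (R3+R4) = 2.095 kΩ.
First divider: V_A = V_s · 2.095/(13.1 + 2.095) = 6.039 mV.
Then the unloaded second divider: V_B = V_A × R4/(R3+R4) = 6.039 × 0.3091 = 1.867 mV.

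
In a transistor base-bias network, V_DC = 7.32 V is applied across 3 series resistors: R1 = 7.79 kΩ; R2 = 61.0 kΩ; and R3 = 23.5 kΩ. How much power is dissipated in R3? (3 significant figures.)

P ≈ 0.148 mW

ΣR = 92.29 kΩ → I = 7.32/92.29 = 0.07932 mA.
V(R3) = I·R = 1.864 V; P = V·I = 1.864 × 0.07932 = 0.1478 mW.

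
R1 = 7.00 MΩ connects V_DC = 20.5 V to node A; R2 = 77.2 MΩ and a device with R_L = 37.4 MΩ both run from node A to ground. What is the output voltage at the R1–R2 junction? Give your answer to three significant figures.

V_out ≈ 16.0 V

The load sits in parallel with R2, giving an effective lower resistance R2' = R2·R_L/(R2+R_L) = 25.19 MΩ.
Now apply the divider: V_out = 20.5 × 0.7826 = 16.04 V.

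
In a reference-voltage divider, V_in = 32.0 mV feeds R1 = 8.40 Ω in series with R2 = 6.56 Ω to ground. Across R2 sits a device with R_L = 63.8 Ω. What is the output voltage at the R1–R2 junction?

V_out ≈ 13.3 mV

First combine the lower leg with the load: R2 ‖ R_L = 5.948 Ω.
Now apply the divider: V_out = 32.0 × 0.4146 = 13.27 mV.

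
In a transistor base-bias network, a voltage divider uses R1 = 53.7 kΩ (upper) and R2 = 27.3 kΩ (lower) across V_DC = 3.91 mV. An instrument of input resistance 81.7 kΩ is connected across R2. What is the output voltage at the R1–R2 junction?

V_out ≈ 1.08 mV

R2 ‖ R_L = (27.3 × 81.7)/(27.3 + 81.7) = 20.46 kΩ.
Then V_out = V_DC · R2'/(R1 + R2') = 3.91 × 20.46/74.16 = 1.079 mV.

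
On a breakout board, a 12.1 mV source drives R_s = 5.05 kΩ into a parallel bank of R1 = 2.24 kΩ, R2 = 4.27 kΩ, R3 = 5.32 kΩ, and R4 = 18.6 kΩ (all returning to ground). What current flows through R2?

Parallel bank: R_p = 1/(1/2.24 + 1/4.27 + 1/5.32 + 1/18.6) = 1.084 kΩ.
V_A = 12.1 × 1.084/6.134 = 2.139 mV.
I(R2) = V_A / R2 = 2.139/4.27 = 0.5008 µA.

I ≈ 0.501 µA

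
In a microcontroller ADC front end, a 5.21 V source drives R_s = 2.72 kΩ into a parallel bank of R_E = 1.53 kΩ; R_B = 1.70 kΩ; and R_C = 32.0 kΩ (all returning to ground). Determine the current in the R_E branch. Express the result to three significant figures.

I ≈ 0.763 mA

Combine the parallel branches: R_p = (1/1.53 + 1/1.70 + 1/32.0)⁻¹ = 0.7855 kΩ.
V_A by voltage divider: V_A = 5.21 × 0.7855/(2.72 + 0.7855) = 1.167 V.
Branch current I = V_A/R_E = 1.167/1.53 = 0.7630 mA.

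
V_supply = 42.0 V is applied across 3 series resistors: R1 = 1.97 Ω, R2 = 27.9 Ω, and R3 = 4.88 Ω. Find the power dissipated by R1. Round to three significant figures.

The common current is I = 42.0/34.75 = 1.209 A.
P(R1) = I²·R1 = (1.209)² × 1.97 = 2.878 W.

P ≈ 2.88 W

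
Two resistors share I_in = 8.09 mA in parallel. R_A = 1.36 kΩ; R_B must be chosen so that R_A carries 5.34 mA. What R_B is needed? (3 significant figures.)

Two-branch current divider: I_A = I_in · R_B/(R_A + R_B).
5.34/8.09 = R_B/(R_A + R_B) → R_B = R_A · (0.6601)/(1 − 0.6601) = 1.36 × 1.942 = 2.641 kΩ.

R_B ≈ 2.64 kΩ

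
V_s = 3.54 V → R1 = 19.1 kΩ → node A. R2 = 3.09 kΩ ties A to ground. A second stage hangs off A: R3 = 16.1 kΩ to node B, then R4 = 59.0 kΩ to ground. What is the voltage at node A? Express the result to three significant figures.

V_A ≈ 0.476 V

Looking into the second stage from A: R3 + R4 = 75.10 kΩ appears in parallel with R2.
R2 ‖ (R3+R4) = 2.968 kΩ.
First divider: V_A = V_s · 2.968/(19.1 + 2.968) = 0.4761 V.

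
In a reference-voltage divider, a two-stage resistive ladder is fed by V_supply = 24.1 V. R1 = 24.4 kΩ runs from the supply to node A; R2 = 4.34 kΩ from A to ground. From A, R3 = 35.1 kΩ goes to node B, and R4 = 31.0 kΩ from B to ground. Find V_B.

The second stage (R3 + R4 = 66.10 kΩ) loads node A in parallel with R2.
Effective lower resistance at A: R2 ‖ 66.10 = 4.073 kΩ.
So V_A = 24.1 × 0.1430 = 3.447 V.
Stage 2 is unloaded, so V_B = V_A · R4/(R3+R4) = 3.447 × 31.0/66.10 = 1.617 V.

V_B ≈ 1.62 V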